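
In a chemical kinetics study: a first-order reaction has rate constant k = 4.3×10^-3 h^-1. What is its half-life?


t½ = ln2/k = 0.693147/(4.3×10^-3 h^-1)
= 161.2 h

161.2 h


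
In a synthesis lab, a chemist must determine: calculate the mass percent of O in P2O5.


M(P2O5) = 2×30.97 + 5×16.0 = 141.94 g/mol
Mass of O = 5 × 16.0 = 80.00 g/mol
% O = 80.00/141.94 × 100 = 56.36%

56.36%


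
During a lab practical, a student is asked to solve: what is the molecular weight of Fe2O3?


M(Fe2O3) = 2×55.85 + 3×16.0
= 111.7 + 48.0
= 159.7 g/mol

159.7 g/mol


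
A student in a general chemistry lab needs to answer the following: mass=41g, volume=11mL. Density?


ρ = mass/volume
= 41/11
= 3.727 g/mL

3.727 g/mL


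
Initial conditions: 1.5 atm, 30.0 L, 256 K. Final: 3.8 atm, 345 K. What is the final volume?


P1V1/T1 = P2V2/T2
V2 = P1V1T2/(T1P2)
= 1.5×30.0×345/(256×3.8)
= 15.959 L

15.959 L


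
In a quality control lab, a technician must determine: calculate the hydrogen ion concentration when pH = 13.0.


[H+] = 10^(-pH) = 10^(-13.0)
= 1.0×10^-13 M

1.0×10^-13 M


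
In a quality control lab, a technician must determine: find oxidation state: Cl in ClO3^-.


x + 3(-2) = -1, so x = +5
Oxidation number: +5

+5


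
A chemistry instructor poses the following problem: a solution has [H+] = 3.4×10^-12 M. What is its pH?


pH = -log10([H+]) = -log10(3.4×10^-12)
= 12 - log10(3.4)
= 12 - 0.53
= 11.47

11.47


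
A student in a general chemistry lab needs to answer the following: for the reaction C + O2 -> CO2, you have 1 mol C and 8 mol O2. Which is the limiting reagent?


Mole ratio available / coefficient:
  C: 1/1 = 1.000
  O2: 8/1 = 8.000
Smaller ratio is limiting.

C


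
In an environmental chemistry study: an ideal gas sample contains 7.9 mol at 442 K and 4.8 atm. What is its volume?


PV = nRT  (R = 0.08206 L·atm/(mol·K))
V = nRT/P = 7.9×0.08206×442/4.8
= 59.695 L

59.695 L


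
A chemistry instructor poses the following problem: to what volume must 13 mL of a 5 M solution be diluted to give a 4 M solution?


C1V1 = C2V2
5 × 13 = 4 × V2
V2 = 65/4 = 16.25 mL

16.25 mL


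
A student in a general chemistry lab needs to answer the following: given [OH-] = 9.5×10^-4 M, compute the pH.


pOH = -log10([OH-]) = -log10(9.5×10^-4)
= 4 - log10(9.5) = 3.02
pH = 14 - pOH = 14 - 3.02 = 10.98

10.98


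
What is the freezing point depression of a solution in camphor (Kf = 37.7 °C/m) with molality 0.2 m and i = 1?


ΔTf = Kf × m × i
= 37.7 × 0.2 × 1
= 7.54 °C

7.54 °C


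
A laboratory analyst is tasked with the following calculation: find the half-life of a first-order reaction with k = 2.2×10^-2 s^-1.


t½ = ln2/k = 0.693147/(2.2×10^-2 s^-1)
= 31.51 s

31.51 s


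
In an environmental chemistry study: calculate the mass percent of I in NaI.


M(NaI) = 1×22.99 + 1×126.9 = 149.89 g/mol
Mass of I = 1 × 126.9 = 126.90 g/mol
% I = 126.90/149.89 × 100 = 84.66%

84.66%


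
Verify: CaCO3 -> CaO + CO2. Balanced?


Equation: CaCO3 -> CaO + CO2
Check atoms: C: 1=1, Ca: 1=1, O: 3=3
Balanced

Yes, balanced


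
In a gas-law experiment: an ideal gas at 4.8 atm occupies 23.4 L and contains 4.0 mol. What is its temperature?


PV = nRT  (R = 0.08206 L·atm/(mol·K))
T = PV/(nR) = 4.8×23.4/(4.0×0.08206)
= 112.32/0.328240
= 342.19 K

342.19 K


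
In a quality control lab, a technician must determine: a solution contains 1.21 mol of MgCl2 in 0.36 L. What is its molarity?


M = n/V = 1.21/0.36 = 3.361 mol/L

3.361 M


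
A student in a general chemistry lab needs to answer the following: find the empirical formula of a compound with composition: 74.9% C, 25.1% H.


Assume 100 g sample. Moles of each element:
  C: 74.9/12.01 = 6.236 mol
  H: 25.1/1.008 = 24.901 mol
Divide by smallest (6.236):
  C: 6.236/6.236 = 1.0
  H: 24.901/6.236 = 3.99
Empirical formula: CH4

CH4


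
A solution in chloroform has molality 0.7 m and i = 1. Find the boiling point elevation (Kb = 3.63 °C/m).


ΔTb = Kb × m × i
= 3.63 × 0.7 × 1
= 2.541 °C

2.541 °C


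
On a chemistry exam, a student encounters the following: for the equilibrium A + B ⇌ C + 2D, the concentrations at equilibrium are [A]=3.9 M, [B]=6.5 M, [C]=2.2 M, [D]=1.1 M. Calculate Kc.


Kc = [C][D]^2/([A][B])
= (2.2^1 × 1.1^2)/(3.9^1 × 6.5^1)
= 2.662/25.35
= 0.1050

0.1050


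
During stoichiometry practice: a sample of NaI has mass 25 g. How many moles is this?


M(NaI) = 149.89 g/mol
n = mass/M = 25/149.89 = 0.1668 mol

0.1668 mol


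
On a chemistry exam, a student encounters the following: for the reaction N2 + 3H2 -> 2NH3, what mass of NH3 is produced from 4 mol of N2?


Mole ratio NH3:N2 = 2:1
n(NH3) = 4 × 2/1 = 8.000 mol
mass = 8.000 × 17.03 = 136.24 g

136.24 g


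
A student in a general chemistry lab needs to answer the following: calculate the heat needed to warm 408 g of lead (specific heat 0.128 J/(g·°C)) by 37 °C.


q = mcΔT = 408 × 0.128 × 37
= 1932.29 J

1932.29 J


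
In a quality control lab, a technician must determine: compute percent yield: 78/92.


% yield = actual/theoretical × 100
= 78/92 × 100
= 84.78%

84.78%


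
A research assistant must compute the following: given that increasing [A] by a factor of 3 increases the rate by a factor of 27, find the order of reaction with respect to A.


rate ∝ [A]^n
3^n = 27 → n = 3
Order in A: 3

3


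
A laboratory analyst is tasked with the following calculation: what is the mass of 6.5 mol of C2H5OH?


M(C2H5OH) = 46.07 g/mol
mass = n × M = 6.5 × 46.07 = 299.46 g

299.46 g


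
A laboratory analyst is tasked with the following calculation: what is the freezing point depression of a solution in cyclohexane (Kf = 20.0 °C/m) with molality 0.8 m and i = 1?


ΔTf = Kf × m × i
= 20.0 × 0.8 × 1
= 16.0 °C

16.0 °C


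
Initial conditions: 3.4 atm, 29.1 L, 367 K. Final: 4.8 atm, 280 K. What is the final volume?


P1V1/T1 = P2V2/T2
V2 = P1V1T2/(T1P2)
= 3.4×29.1×280/(367×4.8)
= 15.726 L

15.726 L


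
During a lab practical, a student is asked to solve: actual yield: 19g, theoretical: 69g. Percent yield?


% yield = actual/theoretical × 100
= 19/69 × 100
= 27.54%

27.54%


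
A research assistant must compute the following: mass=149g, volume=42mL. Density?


ρ = mass/volume
= 149/42
= 3.548 g/mL

3.548 g/mL


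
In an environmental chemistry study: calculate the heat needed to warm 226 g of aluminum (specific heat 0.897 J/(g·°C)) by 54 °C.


q = mcΔT = 226 × 0.897 × 54
= 10946.99 J

10946.99 J


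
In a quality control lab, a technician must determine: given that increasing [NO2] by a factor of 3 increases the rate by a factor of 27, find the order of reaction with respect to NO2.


rate ∝ [NO2]^n
3^n = 27 → n = 3
Order in NO2: 3

3


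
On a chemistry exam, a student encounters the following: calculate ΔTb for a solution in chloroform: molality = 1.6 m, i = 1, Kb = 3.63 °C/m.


ΔTb = Kb × m × i
= 3.63 × 1.6 × 1
= 5.808 °C

5.808 °C


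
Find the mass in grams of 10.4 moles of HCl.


M(HCl) = 36.46 g/mol
mass = n × M = 10.4 × 36.46 = 379.18 g

379.18 g


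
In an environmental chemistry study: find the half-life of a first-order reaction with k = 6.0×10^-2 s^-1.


t½ = ln2/k = 0.693147/(6.0×10^-2 s^-1)
= 11.55 s

11.55 s


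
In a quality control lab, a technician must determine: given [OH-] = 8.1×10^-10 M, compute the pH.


pOH = -log10([OH-]) = -log10(8.1×10^-10)
= 10 - log10(8.1) = 9.09
pH = 14 - pOH = 14 - 9.09 = 4.91

4.91


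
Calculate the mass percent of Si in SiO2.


M(SiO2) = 1×28.09 + 2×16.0 = 60.09 g/mol
Mass of Si = 1 × 28.09 = 28.09 g/mol
% Si = 28.09/60.09 × 100 = 46.75%

46.75%


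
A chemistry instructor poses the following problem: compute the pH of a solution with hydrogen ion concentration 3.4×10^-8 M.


pH = -log10([H+]) = -log10(3.4×10^-8)
= 8 - log10(3.4)
= 8 - 0.53
= 7.47

7.47


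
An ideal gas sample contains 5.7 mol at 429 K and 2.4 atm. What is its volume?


PV = nRT  (R = 0.08206 L·atm/(mol·K))
V = nRT/P = 5.7×0.08206×429/2.4
= 83.609 L

83.609 L


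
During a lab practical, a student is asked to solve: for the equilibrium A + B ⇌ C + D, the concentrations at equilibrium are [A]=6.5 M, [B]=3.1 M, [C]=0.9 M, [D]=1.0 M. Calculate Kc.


Kc = [C][D]/([A][B])
= (0.9^1 × 1.0^1)/(6.5^1 × 3.1^1)
= 0.9/20.15
= 0.04467

0.04467


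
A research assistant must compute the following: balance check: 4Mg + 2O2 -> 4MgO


Equation: 4Mg + 2O2 -> 4MgO
Check atoms: Mg: 4=4, O: 4=4
Balanced

Yes, balanced


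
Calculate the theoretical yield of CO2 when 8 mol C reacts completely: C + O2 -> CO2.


Mole ratio CO2:C = 1:1
n(CO2) = 8 × 1/1 = 8.000 mol
mass = 8.000 × 44.01 = 352.08 g

352.08 g


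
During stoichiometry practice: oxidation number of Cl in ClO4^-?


x + 4(-2) = -1, so x = +7
Oxidation number: +7

+7


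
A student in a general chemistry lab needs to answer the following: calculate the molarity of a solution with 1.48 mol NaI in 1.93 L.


M = n/V = 1.48/1.93 = 0.767 mol/L

0.767 M


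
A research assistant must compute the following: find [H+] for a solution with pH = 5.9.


[H+] = 10^(-pH) = 10^(-5.9)
= 1.26×10^-6 M

1.26×10^-6 M


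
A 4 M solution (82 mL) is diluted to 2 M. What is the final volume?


C1V1 = C2V2
4 × 82 = 2 × V2
V2 = 328/2 = 164.0 mL

164.0 mL


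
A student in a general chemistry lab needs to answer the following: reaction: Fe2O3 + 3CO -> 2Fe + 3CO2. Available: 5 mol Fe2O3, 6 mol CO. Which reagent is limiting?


Mole ratio available / coefficient:
  Fe2O3: 5/1 = 5.000
  CO: 6/3 = 2.000
Smaller ratio is limiting.

CO


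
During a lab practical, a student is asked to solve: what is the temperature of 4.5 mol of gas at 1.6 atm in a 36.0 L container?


PV = nRT  (R = 0.08206 L·atm/(mol·K))
T = PV/(nR) = 1.6×36.0/(4.5×0.08206)
= 57.60/0.369270
= 155.98 K

155.98 K


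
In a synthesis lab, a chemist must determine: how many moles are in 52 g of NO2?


M(NO2) = 46.01 g/mol
n = mass/M = 52/46.01 = 1.1302 mol

1.1302 mol


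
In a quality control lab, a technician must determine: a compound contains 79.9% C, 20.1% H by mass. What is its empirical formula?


Assume 100 g sample. Moles of each element:
  C: 79.9/12.01 = 6.653 mol
  H: 20.1/1.008 = 19.94 mol
Divide by smallest (6.653):
  C: 6.653/6.653 = 1.0
  H: 19.94/6.653 = 3.0
Empirical formula: CH3

CH3


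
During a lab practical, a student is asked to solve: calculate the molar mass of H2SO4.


M(H2SO4) = 2×1.008 + 1×32.07 + 4×16.0
= 2.02 + 32.07 + 64.0
= 98.09 g/mol

98.09 g/mol


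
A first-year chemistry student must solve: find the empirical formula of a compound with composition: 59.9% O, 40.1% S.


Assume 100 g sample. Moles of each element:
  O: 59.9/16.0 = 3.744 mol
  S: 40.1/32.07 = 1.25 mol
Divide by smallest (1.25):
  O: 3.744/1.25 = 3.0
  S: 1.25/1.25 = 1.0
Empirical formula: SO3

SO3


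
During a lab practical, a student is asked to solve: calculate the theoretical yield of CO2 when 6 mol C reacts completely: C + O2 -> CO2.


Mole ratio CO2:C = 1:1
n(CO2) = 6 × 1/1 = 6.000 mol
mass = 6.000 × 44.01 = 264.06 g

264.06 g


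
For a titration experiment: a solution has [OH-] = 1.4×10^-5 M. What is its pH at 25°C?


pOH = -log10([OH-]) = -log10(1.4×10^-5)
= 5 - log10(1.4) = 4.85
pH = 14 - pOH = 14 - 4.85 = 9.15

9.15


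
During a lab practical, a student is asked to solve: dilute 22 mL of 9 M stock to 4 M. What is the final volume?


C1V1 = C2V2
9 × 22 = 4 × V2
V2 = 198/4 = 49.5 mL

49.5 mL


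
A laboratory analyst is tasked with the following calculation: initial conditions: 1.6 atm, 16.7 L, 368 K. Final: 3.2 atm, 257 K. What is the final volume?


P1V1/T1 = P2V2/T2
V2 = P1V1T2/(T1P2)
= 1.6×16.7×257/(368×3.2)
= 5.831 L

5.831 L


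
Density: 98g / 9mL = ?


ρ = mass/volume
= 98/9
= 10.889 g/mL

10.889 g/mL


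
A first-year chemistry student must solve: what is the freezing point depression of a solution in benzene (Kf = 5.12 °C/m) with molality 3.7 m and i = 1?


ΔTf = Kf × m × i
= 5.12 × 3.7 × 1
= 18.944 °C

18.944 °C


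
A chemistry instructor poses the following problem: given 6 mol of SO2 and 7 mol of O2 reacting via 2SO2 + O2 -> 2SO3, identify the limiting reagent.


Mole ratio available / coefficient:
  SO2: 6/2 = 3.000
  O2: 7/1 = 7.000
Smaller ratio is limiting.

SO2


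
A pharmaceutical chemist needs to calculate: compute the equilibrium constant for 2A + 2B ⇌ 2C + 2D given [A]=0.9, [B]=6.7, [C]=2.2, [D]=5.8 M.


Kc = [C]^2[D]^2/([A]^2[B]^2)
= (2.2^2 × 5.8^2)/(0.9^2 × 6.7^2)
= 162.8176/36.3609
= 4.478

4.478


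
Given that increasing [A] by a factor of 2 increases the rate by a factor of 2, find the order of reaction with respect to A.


rate ∝ [A]^n
2^n = 2 → n = 1
Order in A: 1

1


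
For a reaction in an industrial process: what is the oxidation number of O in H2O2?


Peroxide: O is -1
Oxidation number: -1

-1


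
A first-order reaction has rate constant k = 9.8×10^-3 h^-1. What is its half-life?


t½ = ln2/k = 0.693147/(9.8×10^-3 h^-1)
= 70.73 h

70.73 h


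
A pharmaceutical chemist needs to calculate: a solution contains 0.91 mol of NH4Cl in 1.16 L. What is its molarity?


M = n/V = 0.91/1.16 = 0.784 mol/L

0.784 M


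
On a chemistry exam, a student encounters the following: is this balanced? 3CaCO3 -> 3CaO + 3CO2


Equation: 3CaCO3 -> 3CaO + 3CO2
Check atoms: C: 3=3, Ca: 3=3, O: 9=9
Balanced

Yes, balanced


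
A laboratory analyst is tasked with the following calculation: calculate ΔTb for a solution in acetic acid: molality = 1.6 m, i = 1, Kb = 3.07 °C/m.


ΔTb = Kb × m × i
= 3.07 × 1.6 × 1
= 4.912 °C

4.912 °C


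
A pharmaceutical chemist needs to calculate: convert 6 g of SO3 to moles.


M(SO3) = 80.07 g/mol
n = mass/M = 6/80.07 = 0.0749 mol

0.0749 mol


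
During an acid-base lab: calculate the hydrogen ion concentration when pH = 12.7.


[H+] = 10^(-pH) = 10^(-12.7)
= 2.0×10^-13 M

2.0×10^-13 M


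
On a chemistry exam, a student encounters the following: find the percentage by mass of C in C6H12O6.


M(C6H12O6) = 6×12.01 + 12×1.008 + 6×16.0 = 180.156 g/mol
Mass of C = 6 × 12.01 = 72.06 g/mol
% C = 72.06/180.156 × 100 = 40.00%

40.00%


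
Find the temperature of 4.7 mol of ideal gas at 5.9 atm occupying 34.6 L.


PV = nRT  (R = 0.08206 L·atm/(mol·K))
T = PV/(nR) = 5.9×34.6/(4.7×0.08206)
= 204.14/0.385682
= 529.30 K

529.30 K


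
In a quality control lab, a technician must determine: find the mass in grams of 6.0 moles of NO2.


M(NO2) = 46.01 g/mol
mass = n × M = 6.0 × 46.01 = 276.06 g

276.06 g


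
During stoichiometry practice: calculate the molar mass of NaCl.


M(NaCl) = 1×22.99 + 1×35.45
= 22.99 + 35.45
= 58.44 g/mol

58.44 g/mol


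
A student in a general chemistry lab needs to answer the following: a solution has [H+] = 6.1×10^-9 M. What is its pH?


pH = -log10([H+]) = -log10(6.1×10^-9)
= 9 - log10(6.1)
= 9 - 0.79
= 8.21

8.21


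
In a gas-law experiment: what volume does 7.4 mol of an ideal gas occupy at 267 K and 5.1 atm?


PV = nRT  (R = 0.08206 L·atm/(mol·K))
V = nRT/P = 7.4×0.08206×267/5.1
= 31.791 L

31.791 L


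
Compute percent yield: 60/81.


% yield = actual/theoretical × 100
= 60/81 × 100
= 74.07%

74.07%


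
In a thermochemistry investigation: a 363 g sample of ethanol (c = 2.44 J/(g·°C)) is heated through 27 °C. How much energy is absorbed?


q = mcΔT = 363 × 2.44 × 27
= 23914.44 J

23914.44 J


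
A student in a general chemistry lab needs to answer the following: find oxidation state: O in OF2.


F is always -1; 2(-1) + x = 0, so O = +2
Oxidation number: +2

+2


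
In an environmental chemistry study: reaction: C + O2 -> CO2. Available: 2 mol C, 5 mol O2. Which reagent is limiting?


Mole ratio available / coefficient:
  C: 2/1 = 2.000
  O2: 5/1 = 5.000
Smaller ratio is limiting.

C


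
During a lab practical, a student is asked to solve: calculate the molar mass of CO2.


M(CO2) = 1×12.01 + 2×16.0
= 12.01 + 32.0
= 44.01 g/mol

44.01 g/mol


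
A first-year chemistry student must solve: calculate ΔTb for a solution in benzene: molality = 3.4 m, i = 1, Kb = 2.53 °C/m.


ΔTb = Kb × m × i
= 2.53 × 3.4 × 1
= 8.602 °C

8.602 °C


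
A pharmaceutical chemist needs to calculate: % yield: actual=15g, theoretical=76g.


% yield = actual/theoretical × 100
= 15/76 × 100
= 19.74%

19.74%


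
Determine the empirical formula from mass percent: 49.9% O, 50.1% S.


Assume 100 g sample. Moles of each element:
  O: 49.9/16.0 = 3.119 mol
  S: 50.1/32.07 = 1.562 mol
Divide by smallest (1.562):
  O: 3.119/1.562 = 2.0
  S: 1.562/1.562 = 1.0
Empirical formula: SO2

SO2


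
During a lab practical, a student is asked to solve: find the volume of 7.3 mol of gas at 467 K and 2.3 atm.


PV = nRT  (R = 0.08206 L·atm/(mol·K))
V = nRT/P = 7.3×0.08206×467/2.3
= 121.631 L

121.631 L


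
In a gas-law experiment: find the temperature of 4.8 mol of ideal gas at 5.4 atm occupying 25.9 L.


PV = nRT  (R = 0.08206 L·atm/(mol·K))
T = PV/(nR) = 5.4×25.9/(4.8×0.08206)
= 139.86/0.393888
= 355.08 K

355.08 K


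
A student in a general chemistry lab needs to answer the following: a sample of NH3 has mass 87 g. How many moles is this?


M(NH3) = 17.03 g/mol
n = mass/M = 87/17.03 = 5.1086 mol

5.1086 mol


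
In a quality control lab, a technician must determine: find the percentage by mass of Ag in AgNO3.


M(AgNO3) = 1×107.87 + 1×14.01 + 3×16.0 = 169.88 g/mol
Mass of Ag = 1 × 107.87 = 107.87 g/mol
% Ag = 107.87/169.88 × 100 = 63.50%

63.50%


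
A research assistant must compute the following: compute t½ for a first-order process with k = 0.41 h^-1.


t½ = ln2/k = 0.693147/(0.41 h^-1)
= 1.691 h

1.691 h


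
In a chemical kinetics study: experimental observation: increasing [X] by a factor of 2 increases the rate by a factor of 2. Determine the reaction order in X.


rate ∝ [X]^n
2^n = 2 → n = 1
Order in X: 1

1


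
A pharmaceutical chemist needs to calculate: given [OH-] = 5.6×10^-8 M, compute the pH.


pOH = -log10([OH-]) = -log10(5.6×10^-8)
= 8 - log10(5.6) = 7.25
pH = 14 - pOH = 14 - 7.25 = 6.75

6.75


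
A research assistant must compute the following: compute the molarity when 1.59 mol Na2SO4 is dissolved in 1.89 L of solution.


M = n/V = 1.59/1.89 = 0.841 mol/L

0.841 M


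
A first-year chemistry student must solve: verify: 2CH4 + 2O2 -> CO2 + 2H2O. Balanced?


Equation: 2CH4 + 2O2 -> CO2 + 2H2O
Check atoms: C: 2≠1, H: 8≠4, O: 4=4
Not balanced

No, not balanced


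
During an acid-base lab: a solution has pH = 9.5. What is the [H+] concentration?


[H+] = 10^(-pH) = 10^(-9.5)
= 3.16×10^-10 M

3.16×10^-10 M


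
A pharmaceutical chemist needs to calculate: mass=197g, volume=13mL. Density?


ρ = mass/volume
= 197/13
= 15.154 g/mL

15.154 g/mL


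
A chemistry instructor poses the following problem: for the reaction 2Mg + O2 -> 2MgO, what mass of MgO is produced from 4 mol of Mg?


Mole ratio MgO:Mg = 2:2
n(MgO) = 4 × 2/2 = 4.000 mol
mass = 4.000 × 40.31 = 161.24 g

161.24 g


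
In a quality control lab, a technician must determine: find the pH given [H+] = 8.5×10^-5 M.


pH = -log10([H+]) = -log10(8.5×10^-5)
= 5 - log10(8.5)
= 5 - 0.93
= 4.07

4.07


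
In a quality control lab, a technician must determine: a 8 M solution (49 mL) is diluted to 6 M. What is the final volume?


C1V1 = C2V2
8 × 49 = 6 × V2
V2 = 392/6 = 65.33 mL

65.33 mL


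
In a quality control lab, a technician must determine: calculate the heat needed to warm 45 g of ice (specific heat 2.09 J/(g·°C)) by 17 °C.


q = mcΔT = 45 × 2.09 × 17
= 1598.85 J

1598.85 J


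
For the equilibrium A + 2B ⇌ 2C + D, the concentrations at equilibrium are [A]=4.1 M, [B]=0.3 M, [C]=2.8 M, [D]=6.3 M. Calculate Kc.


Kc = [C]^2[D]/([A][B]^2)
= (2.8^2 × 6.3^1)/(4.1^1 × 0.3^2)
= 49.392/0.369
= 133.9

133.9


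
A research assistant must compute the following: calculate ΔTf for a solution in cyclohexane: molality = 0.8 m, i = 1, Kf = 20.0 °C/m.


ΔTf = Kf × m × i
= 20.0 × 0.8 × 1
= 16.0 °C

16.0 °C


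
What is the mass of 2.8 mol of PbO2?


M(PbO2) = 239.2 g/mol
mass = n × M = 2.8 × 239.2 = 669.76 g

669.76 g


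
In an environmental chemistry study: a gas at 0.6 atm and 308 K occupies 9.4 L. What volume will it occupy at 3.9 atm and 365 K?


P1V1/T1 = P2V2/T2
V2 = P1V1T2/(T1P2)
= 0.6×9.4×365/(308×3.9)
= 1.714 L

1.714 L


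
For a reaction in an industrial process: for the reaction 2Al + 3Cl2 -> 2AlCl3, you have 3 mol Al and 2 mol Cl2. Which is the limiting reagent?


Mole ratio available / coefficient:
  Al: 3/2 = 1.500
  Cl2: 2/3 = 0.667
Smaller ratio is limiting.

Cl2


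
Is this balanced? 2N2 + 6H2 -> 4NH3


Equation: 2N2 + 6H2 -> 4NH3
Check atoms: H: 12=12, N: 4=4
Balanced

Yes, balanced


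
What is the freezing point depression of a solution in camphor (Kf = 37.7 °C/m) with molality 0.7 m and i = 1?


ΔTf = Kf × m × i
= 37.7 × 0.7 × 1
= 26.39 °C

26.39 °C


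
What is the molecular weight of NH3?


M(NH3) = 1×14.01 + 3×1.008
= 14.01 + 3.02
= 17.03 g/mol

17.03 g/mol


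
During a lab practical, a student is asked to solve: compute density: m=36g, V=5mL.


ρ = mass/volume
= 36/5
= 7.2 g/mL

7.2 g/mL


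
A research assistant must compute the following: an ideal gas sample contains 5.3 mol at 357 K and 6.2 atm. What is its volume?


PV = nRT  (R = 0.08206 L·atm/(mol·K))
V = nRT/P = 5.3×0.08206×357/6.2
= 25.043 L

25.043 L


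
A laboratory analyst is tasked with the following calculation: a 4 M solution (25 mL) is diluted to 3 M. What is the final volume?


C1V1 = C2V2
4 × 25 = 3 × V2
V2 = 100/3 = 33.33 mL

33.33 mL


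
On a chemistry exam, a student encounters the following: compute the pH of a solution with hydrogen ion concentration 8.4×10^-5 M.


pH = -log10([H+]) = -log10(8.4×10^-5)
= 5 - log10(8.4)
= 5 - 0.92
= 4.08

4.08


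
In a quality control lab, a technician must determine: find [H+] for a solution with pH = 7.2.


[H+] = 10^(-pH) = 10^(-7.2)
= 6.31×10^-8 M

6.31×10^-8 M


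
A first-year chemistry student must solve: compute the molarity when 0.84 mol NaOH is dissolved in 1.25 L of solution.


M = n/V = 0.84/1.25 = 0.672 mol/L

0.672 M


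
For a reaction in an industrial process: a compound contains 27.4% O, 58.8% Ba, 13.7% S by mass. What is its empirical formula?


Assume 100 g sample. Moles of each element:
  O: 27.4/16.0 = 1.712 mol
  Ba: 58.8/137.33 = 0.428 mol
  S: 13.7/32.07 = 0.427 mol
Divide by smallest (0.427):
  O: 1.712/0.427 = 4.01
  Ba: 0.428/0.427 = 1.0
  S: 0.427/0.427 = 1.0
Empirical formula: BaSO4

BaSO4


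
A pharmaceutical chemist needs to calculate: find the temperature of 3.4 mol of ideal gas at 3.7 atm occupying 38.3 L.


PV = nRT  (R = 0.08206 L·atm/(mol·K))
T = PV/(nR) = 3.7×38.3/(3.4×0.08206)
= 141.71/0.279004
= 507.91 K

507.91 K


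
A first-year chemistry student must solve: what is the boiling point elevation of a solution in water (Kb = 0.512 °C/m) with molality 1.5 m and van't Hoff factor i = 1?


ΔTb = Kb × m × i
= 0.512 × 1.5 × 1
= 0.768 °C

0.768 °C


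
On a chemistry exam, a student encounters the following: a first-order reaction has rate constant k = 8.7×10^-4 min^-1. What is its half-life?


t½ = ln2/k = 0.693147/(8.7×10^-4 min^-1)
= 796.7 min

796.7 min


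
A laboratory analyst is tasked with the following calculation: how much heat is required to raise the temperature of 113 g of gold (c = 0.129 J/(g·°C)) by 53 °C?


q = mcΔT = 113 × 0.129 × 53
= 772.58 J

772.58 J


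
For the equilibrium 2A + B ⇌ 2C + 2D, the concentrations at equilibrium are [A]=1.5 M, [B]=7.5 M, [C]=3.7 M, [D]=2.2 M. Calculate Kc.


Kc = [C]^2[D]^2/([A]^2[B])
= (3.7^2 × 2.2^2)/(1.5^2 × 7.5^1)
= 66.2596/16.875
= 3.926

3.926


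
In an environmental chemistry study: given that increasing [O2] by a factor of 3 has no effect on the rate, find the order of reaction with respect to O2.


rate ∝ [O2]^n
rate ∝ [O2]^0
Order in O2: 0

0


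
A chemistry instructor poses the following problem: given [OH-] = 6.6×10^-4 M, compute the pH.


pOH = -log10([OH-]) = -log10(6.6×10^-4)
= 4 - log10(6.6) = 3.18
pH = 14 - pOH = 14 - 3.18 = 10.82

10.82


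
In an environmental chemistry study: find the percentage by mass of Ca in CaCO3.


M(CaCO3) = 1×40.08 + 1×12.01 + 3×16.0 = 100.09 g/mol
Mass of Ca = 1 × 40.08 = 40.08 g/mol
% Ca = 40.08/100.09 × 100 = 40.04%

40.04%


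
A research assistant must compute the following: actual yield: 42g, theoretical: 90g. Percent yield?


% yield = actual/theoretical × 100
= 42/90 × 100
= 46.67%

46.67%


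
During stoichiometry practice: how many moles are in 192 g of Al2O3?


M(Al2O3) = 101.96 g/mol
n = mass/M = 192/101.96 = 1.8831 mol

1.8831 mol


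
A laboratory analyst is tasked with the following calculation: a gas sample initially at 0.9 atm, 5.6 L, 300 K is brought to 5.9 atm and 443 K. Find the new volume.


P1V1/T1 = P2V2/T2
V2 = P1V1T2/(T1P2)
= 0.9×5.6×443/(300×5.9)
= 1.261 L

1.261 L


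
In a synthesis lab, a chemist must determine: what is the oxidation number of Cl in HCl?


halide: -1
Oxidation number: -1

-1


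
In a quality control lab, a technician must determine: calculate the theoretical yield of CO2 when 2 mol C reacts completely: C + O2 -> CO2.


Mole ratio CO2:C = 1:1
n(CO2) = 2 × 1/1 = 2.000 mol
mass = 2.000 × 44.01 = 88.02 g

88.02 g


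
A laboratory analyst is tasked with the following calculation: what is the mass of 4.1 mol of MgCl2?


M(MgCl2) = 95.21 g/mol
mass = n × M = 4.1 × 95.21 = 390.36 g

390.36 g


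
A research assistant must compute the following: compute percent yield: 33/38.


% yield = actual/theoretical × 100
= 33/38 × 100
= 86.84%

86.84%


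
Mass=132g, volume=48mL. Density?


ρ = mass/volume
= 132/48
= 2.75 g/mL

2.75 g/mL


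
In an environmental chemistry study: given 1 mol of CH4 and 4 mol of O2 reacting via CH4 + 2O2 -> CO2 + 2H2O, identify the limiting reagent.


Mole ratio available / coefficient:
  CH4: 1/1 = 1.000
  O2: 4/2 = 2.000
Smaller ratio is limiting.

CH4


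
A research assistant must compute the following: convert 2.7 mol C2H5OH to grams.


M(C2H5OH) = 46.07 g/mol
mass = n × M = 2.7 × 46.07 = 124.39 g

124.39 g


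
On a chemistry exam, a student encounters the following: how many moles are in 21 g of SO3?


M(SO3) = 80.07 g/mol
n = mass/M = 21/80.07 = 0.2623 mol

0.2623 mol


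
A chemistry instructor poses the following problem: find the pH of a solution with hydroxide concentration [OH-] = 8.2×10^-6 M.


pOH = -log10([OH-]) = -log10(8.2×10^-6)
= 6 - log10(8.2) = 5.09
pH = 14 - pOH = 14 - 5.09 = 8.91

8.91


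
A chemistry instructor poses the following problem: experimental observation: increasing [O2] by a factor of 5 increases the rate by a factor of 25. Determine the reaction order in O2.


rate ∝ [O2]^n
5^n = 25 → n = 2
Order in O2: 2

2


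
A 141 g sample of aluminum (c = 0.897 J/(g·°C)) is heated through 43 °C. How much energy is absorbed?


q = mcΔT = 141 × 0.897 × 43
= 5438.51 J

5438.51 J


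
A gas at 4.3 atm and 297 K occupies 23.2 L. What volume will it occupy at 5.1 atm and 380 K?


P1V1/T1 = P2V2/T2
V2 = P1V1T2/(T1P2)
= 4.3×23.2×380/(297×5.1)
= 25.027 L

25.027 L


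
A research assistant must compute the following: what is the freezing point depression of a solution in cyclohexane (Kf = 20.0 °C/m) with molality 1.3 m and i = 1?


ΔTf = Kf × m × i
= 20.0 × 1.3 × 1
= 26.0 °C

26.0 °C


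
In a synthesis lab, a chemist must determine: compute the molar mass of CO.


M(CO) = 1×12.01 + 1×16.0
= 12.01 + 16.0
= 28.01 g/mol

28.01 g/mol


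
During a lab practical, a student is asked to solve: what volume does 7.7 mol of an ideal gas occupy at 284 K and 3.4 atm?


PV = nRT  (R = 0.08206 L·atm/(mol·K))
V = nRT/P = 7.7×0.08206×284/3.4
= 52.779 L

52.779 L


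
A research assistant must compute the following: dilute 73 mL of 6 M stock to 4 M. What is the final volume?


C1V1 = C2V2
6 × 73 = 4 × V2
V2 = 438/4 = 109.5 mL

109.5 mL


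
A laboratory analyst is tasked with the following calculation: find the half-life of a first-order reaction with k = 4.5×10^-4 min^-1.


t½ = ln2/k = 0.693147/(4.5×10^-4 min^-1)
= 1540 min

1540 min


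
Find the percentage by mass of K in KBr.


M(KBr) = 1×39.1 + 1×79.9 = 119.00 g/mol
Mass of K = 1 × 39.1 = 39.10 g/mol
% K = 39.10/119.00 × 100 = 32.86%

32.86%


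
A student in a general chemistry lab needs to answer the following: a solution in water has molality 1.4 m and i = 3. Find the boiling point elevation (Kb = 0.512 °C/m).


ΔTb = Kb × m × i
= 0.512 × 1.4 × 3
= 2.1504 °C

2.1504 °C


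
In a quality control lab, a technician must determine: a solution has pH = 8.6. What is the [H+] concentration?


[H+] = 10^(-pH) = 10^(-8.6)
= 2.51×10^-9 M

2.51×10^-9 M


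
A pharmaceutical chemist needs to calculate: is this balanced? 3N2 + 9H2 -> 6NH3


Equation: 3N2 + 9H2 -> 6NH3
Check atoms: H: 18=18, N: 6=6
Balanced

Yes, balanced


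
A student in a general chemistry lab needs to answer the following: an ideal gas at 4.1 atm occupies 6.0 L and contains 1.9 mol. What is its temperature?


PV = nRT  (R = 0.08206 L·atm/(mol·K))
T = PV/(nR) = 4.1×6.0/(1.9×0.08206)
= 24.60/0.155914
= 157.78 K

157.78 K


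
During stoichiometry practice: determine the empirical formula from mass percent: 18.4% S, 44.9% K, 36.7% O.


Assume 100 g sample. Moles of each element:
  S: 18.4/32.07 = 0.574 mol
  K: 44.9/39.1 = 1.148 mol
  O: 36.7/16.0 = 2.294 mol
Divide by smallest (0.574):
  S: 0.574/0.574 = 1.0
  K: 1.148/0.574 = 2.0
  O: 2.294/0.574 = 4.0
Empirical formula: K2SO4

K2SO4


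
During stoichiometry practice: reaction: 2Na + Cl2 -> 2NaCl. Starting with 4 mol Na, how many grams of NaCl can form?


Mole ratio NaCl:Na = 2:2
n(NaCl) = 4 × 2/2 = 4.000 mol
mass = 4.000 × 58.44 = 233.76 g

233.76 g


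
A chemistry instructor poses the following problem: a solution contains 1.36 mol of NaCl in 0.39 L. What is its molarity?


M = n/V = 1.36/0.39 = 3.487 mol/L

3.487 M


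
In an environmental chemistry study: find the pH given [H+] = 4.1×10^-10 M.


pH = -log10([H+]) = -log10(4.1×10^-10)
= 10 - log10(4.1)
= 10 - 0.61
= 9.39

9.39


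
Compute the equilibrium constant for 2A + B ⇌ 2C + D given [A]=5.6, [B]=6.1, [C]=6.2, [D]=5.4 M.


Kc = [C]^2[D]/([A]^2[B])
= (6.2^2 × 5.4^1)/(5.6^2 × 6.1^1)
= 207.576/191.296
= 1.085

1.085


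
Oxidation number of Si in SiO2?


x + 2(-2) = 0, so x = +4
Oxidation number: +4

+4


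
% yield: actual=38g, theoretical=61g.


% yield = actual/theoretical × 100
= 38/61 × 100
= 62.3%

62.3%


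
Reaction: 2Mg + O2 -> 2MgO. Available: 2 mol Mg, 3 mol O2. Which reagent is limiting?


Mole ratio available / coefficient:
  Mg: 2/2 = 1.000
  O2: 3/1 = 3.000
Smaller ratio is limiting.

Mg


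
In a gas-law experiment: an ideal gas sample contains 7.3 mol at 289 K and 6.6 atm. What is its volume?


PV = nRT  (R = 0.08206 L·atm/(mol·K))
V = nRT/P = 7.3×0.08206×289/6.6
= 26.231 L

26.231 L


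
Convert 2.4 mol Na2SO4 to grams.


M(Na2SO4) = 142.05 g/mol
mass = n × M = 2.4 × 142.05 = 340.92 g

340.92 g


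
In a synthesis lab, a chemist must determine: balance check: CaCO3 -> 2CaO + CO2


Equation: CaCO3 -> 2CaO + CO2
Check atoms: C: 1=1, Ca: 1≠2, O: 3≠4
Not balanced

No, not balanced


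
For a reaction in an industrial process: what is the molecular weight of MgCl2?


M(MgCl2) = 1×24.31 + 2×35.45
= 24.31 + 70.9
= 95.21 g/mol

95.21 g/mol


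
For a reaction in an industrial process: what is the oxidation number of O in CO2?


O is usually -2
Oxidation number: -2

-2


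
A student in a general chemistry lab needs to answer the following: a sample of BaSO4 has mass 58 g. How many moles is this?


M(BaSO4) = 233.4 g/mol
n = mass/M = 58/233.4 = 0.2485 mol

0.2485 mol


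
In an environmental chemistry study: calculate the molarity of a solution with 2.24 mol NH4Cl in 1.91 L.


M = n/V = 2.24/1.91 = 1.173 mol/L

1.173 M


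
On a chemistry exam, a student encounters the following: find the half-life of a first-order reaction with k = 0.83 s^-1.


t½ = ln2/k = 0.693147/(0.83 s^-1)
= 0.8351 s

0.8351 s


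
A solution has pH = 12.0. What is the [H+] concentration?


[H+] = 10^(-pH) = 10^(-12.0)
= 1.0×10^-12 M

1.0×10^-12 M


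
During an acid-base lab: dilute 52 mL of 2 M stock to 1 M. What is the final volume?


C1V1 = C2V2
2 × 52 = 1 × V2
V2 = 104/1 = 104.0 mL

104.0 mL


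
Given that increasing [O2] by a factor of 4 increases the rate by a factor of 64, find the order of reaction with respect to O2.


rate ∝ [O2]^n
4^n = 64 → n = 3
Order in O2: 3

3


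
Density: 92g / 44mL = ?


ρ = mass/volume
= 92/44
= 2.091 g/mL

2.091 g/mL


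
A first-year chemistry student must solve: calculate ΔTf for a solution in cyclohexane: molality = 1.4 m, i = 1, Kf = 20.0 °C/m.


ΔTf = Kf × m × i
= 20.0 × 1.4 × 1
= 28.0 °C

28.0 °C


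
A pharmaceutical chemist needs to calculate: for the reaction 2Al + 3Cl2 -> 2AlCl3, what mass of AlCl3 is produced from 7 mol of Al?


Mole ratio AlCl3:Al = 2:2
n(AlCl3) = 7 × 2/2 = 7.000 mol
mass = 7.000 × 133.33 = 933.31 g

933.31 g


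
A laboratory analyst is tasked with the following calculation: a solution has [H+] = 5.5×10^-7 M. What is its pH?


pH = -log10([H+]) = -log10(5.5×10^-7)
= 7 - log10(5.5)
= 7 - 0.74
= 6.26

6.26


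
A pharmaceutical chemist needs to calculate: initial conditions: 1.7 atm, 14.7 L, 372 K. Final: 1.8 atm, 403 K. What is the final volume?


P1V1/T1 = P2V2/T2
V2 = P1V1T2/(T1P2)
= 1.7×14.7×403/(372×1.8)
= 15.04 L

15.04 L


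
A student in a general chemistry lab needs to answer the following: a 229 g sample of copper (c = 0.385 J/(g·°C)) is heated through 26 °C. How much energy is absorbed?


q = mcΔT = 229 × 0.385 × 26
= 2292.29 J

2292.29 J


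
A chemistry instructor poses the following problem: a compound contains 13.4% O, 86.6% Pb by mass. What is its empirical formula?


Assume 100 g sample. Moles of each element:
  O: 13.4/16.0 = 0.838 mol
  Pb: 86.6/207.2 = 0.418 mol
Divide by smallest (0.418):
  O: 0.838/0.418 = 2.0
  Pb: 0.418/0.418 = 1.0
Empirical formula: PbO2

PbO2


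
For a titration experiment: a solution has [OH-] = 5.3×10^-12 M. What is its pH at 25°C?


pOH = -log10([OH-]) = -log10(5.3×10^-12)
= 12 - log10(5.3) = 11.28
pH = 14 - pOH = 14 - 11.28 = 2.72

2.72


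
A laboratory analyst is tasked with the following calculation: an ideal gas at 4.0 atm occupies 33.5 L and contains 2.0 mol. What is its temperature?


PV = nRT  (R = 0.08206 L·atm/(mol·K))
T = PV/(nR) = 4.0×33.5/(2.0×0.08206)
= 134.00/0.164120
= 816.48 K

816.48 K


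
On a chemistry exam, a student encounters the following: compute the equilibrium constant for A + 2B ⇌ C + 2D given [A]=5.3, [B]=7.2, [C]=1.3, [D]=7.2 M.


Kc = [C][D]^2/([A][B]^2)
= (1.3^1 × 7.2^2)/(5.3^1 × 7.2^2)
= 67.392/274.752
= 0.2453

0.2453


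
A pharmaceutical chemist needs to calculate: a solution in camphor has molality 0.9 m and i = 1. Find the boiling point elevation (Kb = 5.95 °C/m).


ΔTb = Kb × m × i
= 5.95 × 0.9 × 1
= 5.355 °C

5.355 °C


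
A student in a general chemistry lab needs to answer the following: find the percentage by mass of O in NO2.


M(NO2) = 1×14.01 + 2×16.0 = 46.01 g/mol
Mass of O = 2 × 16.0 = 32.00 g/mol
% O = 32.00/46.01 × 100 = 69.55%

69.55%


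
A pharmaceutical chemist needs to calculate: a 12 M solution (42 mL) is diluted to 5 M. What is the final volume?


C1V1 = C2V2
12 × 42 = 5 × V2
V2 = 504/5 = 100.8 mL

100.8 mL


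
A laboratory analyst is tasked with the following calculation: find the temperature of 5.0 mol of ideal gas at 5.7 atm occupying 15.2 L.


PV = nRT  (R = 0.08206 L·atm/(mol·K))
T = PV/(nR) = 5.7×15.2/(5.0×0.08206)
= 86.64/0.410300
= 211.16 K

211.16 K


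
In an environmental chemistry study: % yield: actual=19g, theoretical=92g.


% yield = actual/theoretical × 100
= 19/92 × 100
= 20.65%

20.65%


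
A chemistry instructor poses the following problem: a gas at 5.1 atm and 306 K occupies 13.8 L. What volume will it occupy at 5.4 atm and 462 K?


P1V1/T1 = P2V2/T2
V2 = P1V1T2/(T1P2)
= 5.1×13.8×462/(306×5.4)
= 19.678 L

19.678 L


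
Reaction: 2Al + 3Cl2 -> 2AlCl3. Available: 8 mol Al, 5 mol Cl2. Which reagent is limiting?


Mole ratio available / coefficient:
  Al: 8/2 = 4.000
  Cl2: 5/3 = 1.667
Smaller ratio is limiting.

Cl2


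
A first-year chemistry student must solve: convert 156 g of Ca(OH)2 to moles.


M(Ca(OH)2) = 74.1 g/mol
n = mass/M = 156/74.1 = 2.1053 mol

2.1053 mol


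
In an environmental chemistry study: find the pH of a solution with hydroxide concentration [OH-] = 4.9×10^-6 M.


pOH = -log10([OH-]) = -log10(4.9×10^-6)
= 6 - log10(4.9) = 5.31
pH = 14 - pOH = 14 - 5.31 = 8.69

8.69


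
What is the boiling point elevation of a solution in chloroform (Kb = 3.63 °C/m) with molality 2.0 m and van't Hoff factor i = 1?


ΔTb = Kb × m × i
= 3.63 × 2.0 × 1
= 7.26 °C

7.26 °C


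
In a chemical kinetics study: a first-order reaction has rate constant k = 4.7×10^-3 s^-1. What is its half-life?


t½ = ln2/k = 0.693147/(4.7×10^-3 s^-1)
= 147.5 s

147.5 s


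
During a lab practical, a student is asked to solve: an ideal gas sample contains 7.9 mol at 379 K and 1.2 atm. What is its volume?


PV = nRT  (R = 0.08206 L·atm/(mol·K))
V = nRT/P = 7.9×0.08206×379/1.2
= 204.747 L

204.747 L


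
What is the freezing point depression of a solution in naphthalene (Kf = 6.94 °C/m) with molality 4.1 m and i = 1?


ΔTf = Kf × m × i
= 6.94 × 4.1 × 1
= 28.454 °C

28.454 °C


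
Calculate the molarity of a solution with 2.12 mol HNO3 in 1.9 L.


M = n/V = 2.12/1.9 = 1.116 mol/L

1.116 M


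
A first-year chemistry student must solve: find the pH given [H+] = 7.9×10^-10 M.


pH = -log10([H+]) = -log10(7.9×10^-10)
= 10 - log10(7.9)
= 10 - 0.9
= 9.1

9.1


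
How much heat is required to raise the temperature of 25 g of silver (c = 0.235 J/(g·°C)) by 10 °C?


q = mcΔT = 25 × 0.235 × 10
= 58.75 J

58.75 J


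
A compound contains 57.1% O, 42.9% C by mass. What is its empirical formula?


Assume 100 g sample. Moles of each element:
  O: 57.1/16.0 = 3.569 mol
  C: 42.9/12.01 = 3.572 mol
Divide by smallest (3.569):
  O: 3.569/3.569 = 1.0
  C: 3.572/3.569 = 1.0
Empirical formula: CO

CO


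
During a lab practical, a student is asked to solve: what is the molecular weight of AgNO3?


M(AgNO3) = 1×107.87 + 1×14.01 + 3×16.0
= 107.87 + 14.01 + 48.0
= 169.88 g/mol

169.88 g/mol


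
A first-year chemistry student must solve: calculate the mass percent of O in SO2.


M(SO2) = 1×32.07 + 2×16.0 = 64.07 g/mol
Mass of O = 2 × 16.0 = 32.00 g/mol
% O = 32.00/64.07 × 100 = 49.95%

49.95%
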